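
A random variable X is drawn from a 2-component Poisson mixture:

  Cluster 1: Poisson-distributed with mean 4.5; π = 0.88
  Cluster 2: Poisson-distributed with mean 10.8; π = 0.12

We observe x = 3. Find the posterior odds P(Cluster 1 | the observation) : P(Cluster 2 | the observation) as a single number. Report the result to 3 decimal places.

288.884

Only the two components matter; the odds are (π_i f_i(x)) / (π_j f_j(x)).
Component likelihoods at x = 3:
  p_1 = e^(−4.5)·4.5^3/3! = 0.168718
  p_2 = e^(−10.8)·10.8^3/3! = 0.00428292
Odds = (0.88/0.12) × (0.168718/0.00428292) = 7.33333 × 39.3932 ≈ 288.884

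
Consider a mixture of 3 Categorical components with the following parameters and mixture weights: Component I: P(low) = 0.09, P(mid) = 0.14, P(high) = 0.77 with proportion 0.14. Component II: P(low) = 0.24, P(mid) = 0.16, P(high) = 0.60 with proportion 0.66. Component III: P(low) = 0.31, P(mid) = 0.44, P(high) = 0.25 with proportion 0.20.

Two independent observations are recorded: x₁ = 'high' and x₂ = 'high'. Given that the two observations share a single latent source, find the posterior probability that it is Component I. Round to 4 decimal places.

By Bayes' theorem, P(k | x) = π_k f_k(x) / Σ_j π_j f_j(x).
Since both observations come from the same component, the likelihood for component k is f_k(x₁)·f_k(x₂).
  L_I = [P(high | comp) = 0.77] × [0.77] = 0.5929
  L_II = [P(high | comp) = 0.60] × [0.6] = 0.36
  L_III = [P(high | comp) = 0.25] × [0.25] = 0.0625
Multiply by the mixture weights:
  π_I·L_I = 0.14 × 0.5929 = 0.083006
  π_II·L_II = 0.66 × 0.36 = 0.2376
  π_III·L_III = 0.20 × 0.0625 = 0.0125
Evidence: 0.083006 + 0.2376 + 0.0125 = 0.333106
P(Component I | x₁,x₂) ≈ 0.2492

0.2492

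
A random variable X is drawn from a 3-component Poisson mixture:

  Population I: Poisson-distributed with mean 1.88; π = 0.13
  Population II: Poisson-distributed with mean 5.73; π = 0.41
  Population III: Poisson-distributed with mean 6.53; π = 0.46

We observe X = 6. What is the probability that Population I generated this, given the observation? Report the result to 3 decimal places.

0.009

Posterior ∝ prior × likelihood, so P(k | x) ∝ π_k f_k(x); normalise over all components.
Poisson probabilities:
  f_I = 0.00935709
  f_II = 0.15962
  f_III = 0.15711
Multiply by the mixture weights:
  π_I·f_I = 0.13 × 0.00935709 = 0.00121642
  π_II·f_II = 0.41 × 0.15962 = 0.0654443
  π_III·f_III = 0.46 × 0.15711 = 0.0722706
Normaliser: 0.00121642 + 0.0654443 + 0.0722706 = 0.138931
Responsibility of Population I: 0.00121642 / 0.138931 ≈ 0.009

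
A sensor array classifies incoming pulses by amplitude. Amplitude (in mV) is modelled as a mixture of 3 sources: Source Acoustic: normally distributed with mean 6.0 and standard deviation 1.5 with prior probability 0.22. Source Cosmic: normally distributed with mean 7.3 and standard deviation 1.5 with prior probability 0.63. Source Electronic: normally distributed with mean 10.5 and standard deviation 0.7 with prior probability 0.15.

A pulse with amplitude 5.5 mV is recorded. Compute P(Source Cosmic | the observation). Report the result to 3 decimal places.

The responsibility of component k is π_k f_k(x) divided by Σ_j π_j f_j(x).
Evaluate each component's likelihood at the observed value:
  p_Acoustic = (1/(1.5·√(2π)))·exp(−(5.5−6.0)²/(2·1.5²)) = 0.265962·exp(-0.05556) = 0.251589
  p_Cosmic = (1/(1.5·√(2π)))·exp(−(5.5−7.3)²/(2·1.5²)) = 0.265962·exp(-0.72000) = 0.129457
  p_Electronic = (1/(0.7·√(2π)))·exp(−(5.5−10.5)²/(2·0.7²)) = 0.569918·exp(-25.51020) = 4.75194e-12
Weight by the priors:
  π_Acoustic·p_Acoustic = 0.22 × 0.251589 = 0.0553495
  π_Cosmic·p_Cosmic = 0.63 × 0.129457 = 0.0815581
  π_Electronic·p_Electronic = 0.15 × 4.75194e-12 = 7.12791e-13
Marginal: 0.0553495 + 0.0815581 + 7.12791e-13 = 0.136908
P(Source Cosmic | x) = 0.0815581 / 0.136908 ≈ 0.596

0.596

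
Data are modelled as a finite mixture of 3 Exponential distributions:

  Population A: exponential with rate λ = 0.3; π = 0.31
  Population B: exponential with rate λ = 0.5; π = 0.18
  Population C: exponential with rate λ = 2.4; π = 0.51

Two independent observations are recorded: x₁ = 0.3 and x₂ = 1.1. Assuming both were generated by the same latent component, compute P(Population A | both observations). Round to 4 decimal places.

0.1284

Posterior ∝ prior × likelihood, so P(k | x) ∝ π_k f_k(x); normalise over all components.
Since both observations come from the same component, the likelihood for component k is f_k(x₁)·f_k(x₂).
  f_A = [0.274179] × [0.215677] = 0.0591342
  f_B = [0.430354] × [0.288475] = 0.124146
  f_C = [1.16821] × [0.171267] = 0.200075
Multiply by the mixture weights:
  π_A·f_A = 0.31 × 0.0591342 = 0.0183316
  π_B·f_B = 0.18 × 0.124146 = 0.0223463
  π_C·f_C = 0.51 × 0.200075 = 0.102038
Normaliser: 0.0183316 + 0.0223463 + 0.102038 = 0.142716
P(Population A | x₁, x₂) ≈ 0.1284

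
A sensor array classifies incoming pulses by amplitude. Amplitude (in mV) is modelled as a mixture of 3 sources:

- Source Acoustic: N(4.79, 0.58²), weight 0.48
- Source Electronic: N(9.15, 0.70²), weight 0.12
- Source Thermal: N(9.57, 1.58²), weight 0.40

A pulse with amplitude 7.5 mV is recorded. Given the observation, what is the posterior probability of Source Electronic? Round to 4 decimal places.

Apply Bayes' rule: the posterior for each component is proportional to its prior times its likelihood at x.
Evaluate each component's likelihood at the observed value:
  f_Acoustic = 1.24981e-05
  f_Electronic = 0.0354254
  f_Thermal = 0.107037
Multiply by the mixture weights:
  π_Acoustic·f_Acoustic = 0.48 × 1.24981e-05 = 5.99907e-06
  π_Electronic·f_Electronic = 0.12 × 0.0354254 = 0.00425105
  π_Thermal·f_Thermal = 0.40 × 0.107037 = 0.0428149
Marginal: 5.99907e-06 + 0.00425105 + 0.0428149 = 0.0470719
P(Source Electronic | the observation) = 0.00425105 / 0.0470719 ≈ 0.0903

0.0903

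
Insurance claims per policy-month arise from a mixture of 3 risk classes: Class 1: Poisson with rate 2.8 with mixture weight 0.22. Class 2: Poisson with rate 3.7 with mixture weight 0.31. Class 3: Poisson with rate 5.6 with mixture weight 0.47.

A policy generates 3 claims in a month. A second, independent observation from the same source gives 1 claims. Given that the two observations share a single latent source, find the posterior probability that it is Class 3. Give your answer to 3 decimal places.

P(component k | x) = π_k·f_k(x) / marginal(x), where marginal(x) = Σ_j π_j·f_j(x).
Since both observations come from the same component, the likelihood for component k is f_k(x₁)·f_k(x₂).
  f_1 = [e^(−2.8)·2.8^3/3! = 0.222484] × [0.170268] = 0.0378819
  f_2 = [e^(−3.7)·3.7^3/3! = 0.20872] × [0.091477] = 0.0190931
  f_3 = [e^(−5.6)·5.6^3/3! = 0.108234] × [0.020708] = 0.00224131
Prior × likelihood for each component:
  π_1·f_1 = 0.22 × 0.0378819 = 0.00833402
  π_2·f_2 = 0.31 × 0.0190931 = 0.00591886
  π_3·f_3 = 0.47 × 0.00224131 = 0.00105342
Evidence: 0.00833402 + 0.00591886 + 0.00105342 = 0.0153063
So the posterior for Class 3 is 0.00105342 / 0.0153063 ≈ 0.069.

0.069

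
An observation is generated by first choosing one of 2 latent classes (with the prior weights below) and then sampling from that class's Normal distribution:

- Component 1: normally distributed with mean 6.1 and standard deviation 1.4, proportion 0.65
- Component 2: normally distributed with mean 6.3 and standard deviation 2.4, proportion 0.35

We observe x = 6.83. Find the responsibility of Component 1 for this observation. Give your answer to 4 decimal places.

P(component k | x) = w_k·f_k(x) / marginal(x), where marginal(x) = Σ_j w_j·f_j(x).
Normal densities:
  p_1 = 0.248738
  p_2 = 0.162222
Multiply by the mixture weights:
  w_1·p_1 = 0.65 × 0.248738 = 0.16168
  w_2·p_2 = 0.35 × 0.162222 = 0.0567776
Sum: 0.16168 + 0.0567776 = 0.218457
P(Component 1 | x) ≈ 0.7401

0.7401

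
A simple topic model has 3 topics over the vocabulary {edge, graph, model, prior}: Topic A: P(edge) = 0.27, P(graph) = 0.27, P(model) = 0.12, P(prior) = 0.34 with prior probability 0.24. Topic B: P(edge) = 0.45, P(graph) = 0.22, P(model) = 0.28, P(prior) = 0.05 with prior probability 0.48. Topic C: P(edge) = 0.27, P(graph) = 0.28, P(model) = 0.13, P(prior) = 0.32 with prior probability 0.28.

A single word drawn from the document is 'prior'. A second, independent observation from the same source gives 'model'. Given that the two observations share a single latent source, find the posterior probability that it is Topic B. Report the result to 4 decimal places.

P(component k | x) = π_k·f_k(x) / marginal(x), where marginal(x) = Σ_j π_j·f_j(x).
Since both observations come from the same component, the likelihood for component k is f_k(x₁)·f_k(x₂).
  L_A = [P(prior | comp) = 0.34] × [0.12] = 0.0408
  L_B = [P(prior | comp) = 0.05] × [0.28] = 0.014
  L_C = [P(prior | comp) = 0.32] × [0.13] = 0.0416
Weight by the priors:
  π_A·L_A = 0.24 × 0.0408 = 0.009792
  π_B·L_B = 0.48 × 0.014 = 0.00672
  π_C·L_C = 0.28 × 0.0416 = 0.011648
Marginal: 0.009792 + 0.00672 + 0.011648 = 0.02816
Responsibility of Topic B: 0.00672 / 0.02816 ≈ 0.2386

0.2386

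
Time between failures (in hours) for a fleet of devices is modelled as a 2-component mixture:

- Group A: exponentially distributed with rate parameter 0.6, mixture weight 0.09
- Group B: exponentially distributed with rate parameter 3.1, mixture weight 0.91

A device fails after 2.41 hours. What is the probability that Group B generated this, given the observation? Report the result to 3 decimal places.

By Bayes' theorem, P(k | x) = π_k f_k(x) / Σ_j π_j f_j(x).
Exponential densities:
  L_A = 0.141306
  L_B = 0.00176501
Weight by the priors:
  π_A·L_A = 0.09 × 0.141306 = 0.0127176
  π_B·L_B = 0.91 × 0.00176501 = 0.00160616
Sum: 0.0127176 + 0.00160616 = 0.0143237
P(Group B | data) ≈ 0.112

0.112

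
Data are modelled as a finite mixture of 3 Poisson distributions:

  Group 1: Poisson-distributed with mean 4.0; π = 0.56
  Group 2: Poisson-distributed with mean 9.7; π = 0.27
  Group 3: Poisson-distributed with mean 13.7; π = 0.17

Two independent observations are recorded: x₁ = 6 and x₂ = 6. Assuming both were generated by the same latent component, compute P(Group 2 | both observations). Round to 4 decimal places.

0.1821

Posterior ∝ prior × likelihood, so P(k | x) ∝ w_k f_k(x); normalise over all components.
Since both observations come from the same component, the likelihood for component k is f_k(x₁)·f_k(x₂).
  p_1 = [0.104196] × [0.104196] = 0.0108567
  p_2 = [0.0708992] × [0.0708992] = 0.0050267
  p_3 = [0.0103076] × [0.0103076] = 0.000106246
Weight by the priors:
  w_1·p_1 = 0.56 × 0.0108567 = 0.00607977
  w_2·p_2 = 0.27 × 0.0050267 = 0.00135721
  w_3·p_3 = 0.17 × 0.000106246 = 1.80618e-05
Denominator: 0.00607977 + 0.00135721 + 1.80618e-05 = 0.00745504
So the posterior for Group 2 is 0.00135721 / 0.00745504 ≈ 0.1821.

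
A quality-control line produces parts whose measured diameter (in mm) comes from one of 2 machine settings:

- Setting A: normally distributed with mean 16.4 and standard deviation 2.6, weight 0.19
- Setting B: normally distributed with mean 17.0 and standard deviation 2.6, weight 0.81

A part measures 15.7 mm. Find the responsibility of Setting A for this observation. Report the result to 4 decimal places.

0.2040

Posterior ∝ prior × likelihood, so P(k | x) ∝ P(Z=k) f_k(x); normalise over all components.
Evaluate each component's likelihood at the observed value:
  L_A = (1/(2.6·√(2π)))·exp(−(15.7−16.4)²/(2·2.6²)) = 0.153439·exp(-0.03624) = 0.147978
  L_B = (1/(2.6·√(2π)))·exp(−(15.7−17.0)²/(2·2.6²)) = 0.153439·exp(-0.12500) = 0.13541
Prior × likelihood for each component:
  P(Z=A)·L_A = 0.19 × 0.147978 = 0.0281158
  P(Z=B)·L_B = 0.81 × 0.13541 = 0.109682
Sum: 0.0281158 + 0.109682 = 0.137798
So the posterior for Setting A is 0.0281158 / 0.137798 ≈ 0.2040.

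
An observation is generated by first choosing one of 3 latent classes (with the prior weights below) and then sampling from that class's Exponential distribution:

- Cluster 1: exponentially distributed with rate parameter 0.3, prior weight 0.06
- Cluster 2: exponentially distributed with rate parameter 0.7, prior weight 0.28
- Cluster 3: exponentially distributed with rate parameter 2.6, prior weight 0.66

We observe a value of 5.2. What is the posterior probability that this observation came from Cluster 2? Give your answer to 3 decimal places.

0.576

Posterior ∝ prior × likelihood, so P(k | x) ∝ P(Z=k) f_k(x); normalise over all components.
Evaluate each component's likelihood at the observed value:
  p_1 = 0.0630408
  p_2 = 0.0183766
  p_3 = 3.49391e-06
Prior × likelihood for each component:
  P(Z=1)·p_1 = 0.06 × 0.0630408 = 0.00378245
  P(Z=2)·p_2 = 0.28 × 0.0183766 = 0.00514546
  P(Z=3)·p_3 = 0.66 × 3.49391e-06 = 2.30598e-06
Sum: 0.00378245 + 0.00514546 + 2.30598e-06 = 0.00893021
Responsibility of Cluster 2: 0.00514546 / 0.00893021 ≈ 0.576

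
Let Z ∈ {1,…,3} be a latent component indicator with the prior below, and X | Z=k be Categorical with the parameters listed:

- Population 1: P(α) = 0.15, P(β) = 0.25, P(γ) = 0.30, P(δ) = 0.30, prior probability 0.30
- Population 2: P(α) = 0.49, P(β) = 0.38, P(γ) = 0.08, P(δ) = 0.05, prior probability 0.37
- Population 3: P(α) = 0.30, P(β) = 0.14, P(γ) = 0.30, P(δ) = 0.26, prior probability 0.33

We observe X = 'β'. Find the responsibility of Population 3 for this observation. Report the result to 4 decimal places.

0.1765

Posterior ∝ prior × likelihood, so P(k | x) ∝ π_k f_k(x); normalise over all components.
Categorical probabilities:
  p_1 = 0.25
  p_2 = 0.38
  p_3 = 0.14
Prior × likelihood for each component:
  π_1·p_1 = 0.30 × 0.25 = 0.075
  π_2·p_2 = 0.37 × 0.38 = 0.1406
  π_3·p_3 = 0.33 × 0.14 = 0.0462
Sum: 0.075 + 0.1406 + 0.0462 = 0.2618
P(Population 3 | the observation) ≈ 0.1765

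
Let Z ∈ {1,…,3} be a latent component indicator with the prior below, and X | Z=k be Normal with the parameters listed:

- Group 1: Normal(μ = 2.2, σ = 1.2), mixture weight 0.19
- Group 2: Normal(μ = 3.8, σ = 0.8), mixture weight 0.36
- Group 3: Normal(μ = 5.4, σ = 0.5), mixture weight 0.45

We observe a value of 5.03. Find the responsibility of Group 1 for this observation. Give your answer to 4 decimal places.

0.0118

By Bayes' theorem, P(k | x) = π_k f_k(x) / Σ_j π_j f_j(x).
Normal densities:
  L_1 = 0.0206069
  L_2 = 0.152934
  L_3 = 0.606779
Weight by the priors:
  π_1·L_1 = 0.19 × 0.0206069 = 0.00391532
  π_2·L_2 = 0.36 × 0.152934 = 0.0550563
  π_3·L_3 = 0.45 × 0.606779 = 0.27305
Evidence: 0.00391532 + 0.0550563 + 0.27305 = 0.332022
P(Group 1 | the observation) = 0.00391532 / 0.332022 ≈ 0.0118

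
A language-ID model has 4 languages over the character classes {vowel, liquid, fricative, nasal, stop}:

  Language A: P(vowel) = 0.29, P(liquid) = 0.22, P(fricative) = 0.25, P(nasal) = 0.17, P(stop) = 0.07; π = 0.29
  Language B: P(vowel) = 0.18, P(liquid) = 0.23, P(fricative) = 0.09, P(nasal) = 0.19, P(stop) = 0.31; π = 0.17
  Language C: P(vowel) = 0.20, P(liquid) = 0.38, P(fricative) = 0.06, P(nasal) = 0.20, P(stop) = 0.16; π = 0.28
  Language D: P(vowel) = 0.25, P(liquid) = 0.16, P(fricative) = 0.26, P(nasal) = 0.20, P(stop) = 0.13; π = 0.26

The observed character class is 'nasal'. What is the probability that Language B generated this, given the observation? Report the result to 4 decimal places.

0.1704

Apply Bayes' rule: the posterior for each component is proportional to its prior times its likelihood at x.
Evaluate each component's likelihood at the observed value:
  p_A = P(nasal | comp) = 0.17
  p_B = P(nasal | comp) = 0.19
  p_C = P(nasal | comp) = 0.20
  p_D = P(nasal | comp) = 0.20
Prior × likelihood for each component:
  w_A·p_A = 0.29 × 0.17 = 0.0493
  w_B·p_B = 0.17 × 0.19 = 0.0323
  w_C·p_C = 0.28 × 0.2 = 0.056
  w_D·p_D = 0.26 × 0.2 = 0.052
Sum: 0.0493 + 0.0323 + 0.056 + 0.052 = 0.1896
P(Language B | x) ≈ 0.1704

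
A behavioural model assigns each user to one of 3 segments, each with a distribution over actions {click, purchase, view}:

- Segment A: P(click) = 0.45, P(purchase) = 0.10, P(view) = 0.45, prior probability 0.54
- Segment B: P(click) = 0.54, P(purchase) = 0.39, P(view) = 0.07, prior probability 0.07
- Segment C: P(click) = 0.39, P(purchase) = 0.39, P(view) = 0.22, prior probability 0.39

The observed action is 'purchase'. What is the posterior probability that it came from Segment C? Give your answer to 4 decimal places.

The responsibility of component k is π_k f_k(x) divided by Σ_j π_j f_j(x).
Component likelihoods at x = 'purchase':
  p_A = P(purchase | comp) = 0.10
  p_B = P(purchase | comp) = 0.39
  p_C = P(purchase | comp) = 0.39
Multiply by the mixture weights:
  π_A·p_A = 0.54 × 0.1 = 0.054
  π_B·p_B = 0.07 × 0.39 = 0.0273
  π_C·p_C = 0.39 × 0.39 = 0.1521
Denominator: 0.054 + 0.0273 + 0.1521 = 0.2334
Responsibility of Segment C: 0.1521 / 0.2334 ≈ 0.6517

0.6517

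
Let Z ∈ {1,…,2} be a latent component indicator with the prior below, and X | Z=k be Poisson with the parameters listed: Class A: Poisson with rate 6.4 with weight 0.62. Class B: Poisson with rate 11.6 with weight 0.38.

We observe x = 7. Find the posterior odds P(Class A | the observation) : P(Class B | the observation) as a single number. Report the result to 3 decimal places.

4.602

The posterior odds equal the prior odds times the likelihood ratio: (P(Z=i)/P(Z=j))·(f_i(x)/f_j(x)).
Evaluate each component's likelihood at the observed value:
  f_A = e^(−6.4)·6.4^7/7! = 0.144992
  f_B = e^(−11.6)·11.6^7/7! = 0.0513996
Posterior odds = (P(Z=A)·f_A) / (P(Z=B)·f_B) = (0.62·0.144992) / (0.38·0.0513996) = 0.0898952 / 0.0195318 ≈ 4.602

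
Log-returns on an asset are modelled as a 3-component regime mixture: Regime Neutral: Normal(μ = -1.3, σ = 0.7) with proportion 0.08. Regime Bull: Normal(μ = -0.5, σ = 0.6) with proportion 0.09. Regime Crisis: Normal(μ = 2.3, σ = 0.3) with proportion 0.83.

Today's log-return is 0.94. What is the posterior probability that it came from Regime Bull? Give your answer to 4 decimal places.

0.9154

P(component k | x) = w_k·f_k(x) / marginal(x), where marginal(x) = Σ_j w_j·f_j(x).
Evaluate each component's likelihood at the observed value:
  p_Neutral = 0.00340584
  p_Bull = 0.0373242
  p_Crisis = 4.58323e-05
Weight by the priors:
  w_Neutral·p_Neutral = 0.08 × 0.00340584 = 0.000272467
  w_Bull·p_Bull = 0.09 × 0.0373242 = 0.00335918
  w_Crisis·p_Crisis = 0.83 × 4.58323e-05 = 3.80408e-05
Denominator: 0.000272467 + 0.00335918 + 3.80408e-05 = 0.00366969
So the posterior for Regime Bull is 0.00335918 / 0.00366969 ≈ 0.9154.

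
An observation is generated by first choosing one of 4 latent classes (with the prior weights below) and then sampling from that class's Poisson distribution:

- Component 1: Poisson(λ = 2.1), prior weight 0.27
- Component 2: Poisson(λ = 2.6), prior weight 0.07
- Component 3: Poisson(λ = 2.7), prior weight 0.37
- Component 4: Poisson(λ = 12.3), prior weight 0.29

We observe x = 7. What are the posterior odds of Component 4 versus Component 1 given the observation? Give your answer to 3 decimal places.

Only the two components matter; the odds are (π_i f_i(x)) / (π_j f_j(x)).
Component likelihoods at x = 7:
  f_1 = 0.00437609
  f_2 = 0.0118363
  f_3 = 0.0139483
  f_4 = 0.0384665
0.0111553 / 0.00118154 ≈ 9.441

9.441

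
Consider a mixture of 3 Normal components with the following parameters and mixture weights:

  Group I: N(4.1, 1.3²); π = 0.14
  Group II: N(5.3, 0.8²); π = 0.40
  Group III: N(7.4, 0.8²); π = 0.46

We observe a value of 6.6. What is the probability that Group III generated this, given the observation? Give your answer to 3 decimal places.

0.699

The responsibility of component k is π_k f_k(x) divided by Σ_j π_j f_j(x).
Component likelihoods at x = 6.6:
  p_I = (1/(1.3·√(2π)))·exp(−(6.6−4.1)²/(2·1.3²)) = 0.306879·exp(-1.84911) = 0.0482956
  p_II = (1/(0.8·√(2π)))·exp(−(6.6−5.3)²/(2·0.8²)) = 0.498678·exp(-1.32031) = 0.133173
  p_III = (1/(0.8·√(2π)))·exp(−(6.6−7.4)²/(2·0.8²)) = 0.498678·exp(-0.50000) = 0.302463
Prior × likelihood for each component:
  π_I·p_I = 0.14 × 0.0482956 = 0.00676138
  π_II·p_II = 0.40 × 0.133173 = 0.0532691
  π_III·p_III = 0.46 × 0.302463 = 0.139133
Normaliser: 0.00676138 + 0.0532691 + 0.139133 = 0.199164
P(Group III | the observation) = 0.139133 / 0.199164 ≈ 0.699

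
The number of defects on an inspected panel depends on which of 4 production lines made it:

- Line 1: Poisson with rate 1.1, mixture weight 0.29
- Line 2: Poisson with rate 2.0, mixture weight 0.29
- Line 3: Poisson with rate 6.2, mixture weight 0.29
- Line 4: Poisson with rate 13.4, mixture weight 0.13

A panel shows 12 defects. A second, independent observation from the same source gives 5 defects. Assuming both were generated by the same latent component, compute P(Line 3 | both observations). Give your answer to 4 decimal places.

0.8909

The responsibility of component k is w_k f_k(x) divided by Σ_j w_j f_j(x).
Since both observations come from the same component, the likelihood for component k is f_k(x₁)·f_k(x₂).
  f_1 = [e^(−1.1)·1.1^12/12! = 2.18098e-09] × [0.00446744] = 9.74338e-12
  f_2 = [e^(−2.0)·2.0^12/12! = 1.15727e-06] × [0.0360894] = 4.17651e-08
  f_3 = [e^(−6.2)·6.2^12/12! = 0.013669] × [0.154936] = 0.00211782
  f_4 = [e^(−13.4)·13.4^12/12! = 0.106017] × [0.00545502] = 0.000578324
Prior × likelihood for each component:
  w_1·f_1 = 0.29 × 9.74338e-12 = 2.82558e-12
  w_2·f_2 = 0.29 × 4.17651e-08 = 1.21119e-08
  w_3·f_3 = 0.29 × 0.00211782 = 0.000614168
  w_4·f_4 = 0.13 × 0.000578324 = 7.51821e-05
Marginal: 2.82558e-12 + 1.21119e-08 + 0.000614168 + 7.51821e-05 = 0.000689362
P(Line 3 | data) = 0.000614168 / 0.000689362 ≈ 0.8909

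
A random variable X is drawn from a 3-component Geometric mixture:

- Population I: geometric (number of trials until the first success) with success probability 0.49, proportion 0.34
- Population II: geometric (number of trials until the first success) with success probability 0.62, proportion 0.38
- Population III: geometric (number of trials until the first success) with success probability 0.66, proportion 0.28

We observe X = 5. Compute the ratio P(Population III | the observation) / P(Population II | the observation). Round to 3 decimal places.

Only the two components matter; the odds are (π_i f_i(x)) / (π_j f_j(x)).
Geometric probabilities:
  L_I = 0.49·(1−0.49)^4 = 0.49·0.067652 = 0.0331495
  L_II = 0.62·(1−0.62)^4 = 0.62·0.0208514 = 0.0129278
  L_III = 0.66·(1−0.66)^4 = 0.66·0.0133634 = 0.00881982
0.00246955 / 0.00491258 ≈ 0.503

0.503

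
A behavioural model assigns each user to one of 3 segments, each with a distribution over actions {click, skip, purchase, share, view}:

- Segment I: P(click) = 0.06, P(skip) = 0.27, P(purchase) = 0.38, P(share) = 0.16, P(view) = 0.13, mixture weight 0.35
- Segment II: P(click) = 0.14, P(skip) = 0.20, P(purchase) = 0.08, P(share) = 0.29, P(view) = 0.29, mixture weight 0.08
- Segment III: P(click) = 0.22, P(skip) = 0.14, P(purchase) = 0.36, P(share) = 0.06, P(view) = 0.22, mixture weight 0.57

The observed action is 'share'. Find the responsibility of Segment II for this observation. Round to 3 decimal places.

Posterior ∝ prior × likelihood, so P(k | x) ∝ P(Z=k) f_k(x); normalise over all components.
Categorical probabilities:
  p_I = 0.16
  p_II = 0.29
  p_III = 0.06
Unnormalised posteriors:
  P(Z=I)·p_I = 0.35 × 0.16 = 0.056
  P(Z=II)·p_II = 0.08 × 0.29 = 0.0232
  P(Z=III)·p_III = 0.57 × 0.06 = 0.0342
Sum: 0.056 + 0.0232 + 0.0342 = 0.1134
P(Segment II | x) ≈ 0.205

0.205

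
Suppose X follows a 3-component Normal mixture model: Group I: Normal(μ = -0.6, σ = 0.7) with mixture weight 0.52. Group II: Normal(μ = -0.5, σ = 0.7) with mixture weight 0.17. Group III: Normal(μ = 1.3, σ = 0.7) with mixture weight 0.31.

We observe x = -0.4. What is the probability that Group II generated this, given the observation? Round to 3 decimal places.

0.246

The responsibility of component k is w_k f_k(x) divided by Σ_j w_j f_j(x).
Normal densities:
  p_I = 0.547124
  p_II = 0.564132
  p_III = 0.0298598
Weight by the priors:
  w_I·p_I = 0.52 × 0.547124 = 0.284504
  w_II·p_II = 0.17 × 0.564132 = 0.0959024
  w_III·p_III = 0.31 × 0.0298598 = 0.00925653
Normaliser: 0.284504 + 0.0959024 + 0.00925653 = 0.389663
P(Group II | x) ≈ 0.246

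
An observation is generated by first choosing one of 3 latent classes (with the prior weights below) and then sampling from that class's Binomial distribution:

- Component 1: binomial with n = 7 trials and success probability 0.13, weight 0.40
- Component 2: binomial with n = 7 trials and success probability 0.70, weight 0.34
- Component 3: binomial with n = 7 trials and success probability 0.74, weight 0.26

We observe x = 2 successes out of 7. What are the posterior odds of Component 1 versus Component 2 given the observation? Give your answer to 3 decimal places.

8.323

Posterior odds = (π_i f_i(x)) / (π_j f_j(x)); the normalising sum cancels.
Evaluate each component's likelihood at the observed value:
  L_1 = 0.17689
  L_2 = 0.0250047
  L_3 = 0.0136631
Posterior odds = (π_1·L_1) / (π_2·L_2) = (0.40·0.17689) / (0.34·0.0250047) = 0.0707558 / 0.0085016 ≈ 8.323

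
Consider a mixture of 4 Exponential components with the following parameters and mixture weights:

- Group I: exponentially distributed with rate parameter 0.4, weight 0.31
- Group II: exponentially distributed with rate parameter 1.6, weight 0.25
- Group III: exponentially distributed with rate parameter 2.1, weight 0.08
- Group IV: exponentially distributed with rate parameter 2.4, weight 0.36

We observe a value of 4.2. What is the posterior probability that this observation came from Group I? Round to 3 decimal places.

Apply Bayes' rule: the posterior for each component is proportional to its prior times its likelihood at x.
Component likelihoods at x = 4.2:
  f_I = 0.4·e^(−0.4·4.2) = 0.4·e^(−1.6800) = 0.0745496
  f_II = 1.6·e^(−1.6·4.2) = 1.6·e^(−6.7200) = 0.00193046
  f_III = 2.1·e^(−2.1·4.2) = 2.1·e^(−8.8200) = 0.000310272
  f_IV = 2.4·e^(−2.4·4.2) = 2.4·e^(−10.0800) = 0.000100583
Weight by the priors:
  π_I·f_I = 0.31 × 0.0745496 = 0.0231104
  π_II·f_II = 0.25 × 0.00193046 = 0.000482615
  π_III·f_III = 0.08 × 0.000310272 = 2.48217e-05
  π_IV·f_IV = 0.36 × 0.000100583 = 3.62097e-05
Denominator: 0.0231104 + 0.000482615 + 2.48217e-05 + 3.62097e-05 = 0.023654
Responsibility of Group I: 0.0231104 / 0.023654 ≈ 0.977

0.977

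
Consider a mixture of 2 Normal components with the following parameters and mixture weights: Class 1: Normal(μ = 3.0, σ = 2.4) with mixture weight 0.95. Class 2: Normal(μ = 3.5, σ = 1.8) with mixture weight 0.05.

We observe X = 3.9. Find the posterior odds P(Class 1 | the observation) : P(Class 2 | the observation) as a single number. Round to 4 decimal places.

Only the two components matter; the odds are (π_i f_i(x)) / (π_j f_j(x)).
Component likelihoods at x = 3.9:
  f_1 = 0.15494
  f_2 = 0.216229
Odds = (0.95/0.05) × (0.15494/0.216229) = 19 × 0.716553 ≈ 13.6145

13.6145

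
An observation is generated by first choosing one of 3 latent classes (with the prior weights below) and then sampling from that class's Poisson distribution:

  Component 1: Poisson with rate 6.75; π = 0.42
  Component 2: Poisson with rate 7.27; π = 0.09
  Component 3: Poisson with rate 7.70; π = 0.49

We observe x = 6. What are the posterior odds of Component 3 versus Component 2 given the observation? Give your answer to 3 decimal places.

The posterior odds equal the prior odds times the likelihood ratio: (w_i/w_j)·(f_i(x)/f_j(x)).
Poisson probabilities:
  L_1 = 0.153816
  L_2 = 0.142742
  L_3 = 0.131082
Posterior odds = (w_3·L_3) / (w_2·L_2) = (0.49·0.131082) / (0.09·0.142742) = 0.0642304 / 0.0128468 ≈ 5.000

5.000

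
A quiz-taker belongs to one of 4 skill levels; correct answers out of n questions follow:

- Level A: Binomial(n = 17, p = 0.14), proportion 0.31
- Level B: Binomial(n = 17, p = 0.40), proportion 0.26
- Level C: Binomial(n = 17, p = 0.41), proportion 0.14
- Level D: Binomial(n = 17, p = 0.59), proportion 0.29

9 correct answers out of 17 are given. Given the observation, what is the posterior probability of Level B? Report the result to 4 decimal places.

Apply Bayes' rule: the posterior for each component is proportional to its prior times its likelihood at x.
Evaluate each component's likelihood at the observed value:
  f_A = C(17,9)·0.14^9·0.86^8 = 24310·2.0661e-08·0.299218 = 0.000150288
  f_B = C(17,9)·0.40^9·0.60^8 = 24310·0.000262144·0.0167962 = 0.107037
  f_C = C(17,9)·0.41^9·0.59^8 = 24310·0.000327382·0.014683 = 0.116857
  f_D = C(17,9)·0.59^9·0.41^8 = 24310·0.008663·0.000798493 = 0.16816
Multiply by the mixture weights:
  P(Z=A)·f_A = 0.31 × 0.000150288 = 4.65893e-05
  P(Z=B)·f_B = 0.26 × 0.107037 = 0.0278297
  P(Z=C)·f_C = 0.14 × 0.116857 = 0.01636
  P(Z=D)·f_D = 0.29 × 0.16816 = 0.0487665
Denominator: 4.65893e-05 + 0.0278297 + 0.01636 + 0.0487665 = 0.0930028
P(Level B | the observation) ≈ 0.2992

0.2992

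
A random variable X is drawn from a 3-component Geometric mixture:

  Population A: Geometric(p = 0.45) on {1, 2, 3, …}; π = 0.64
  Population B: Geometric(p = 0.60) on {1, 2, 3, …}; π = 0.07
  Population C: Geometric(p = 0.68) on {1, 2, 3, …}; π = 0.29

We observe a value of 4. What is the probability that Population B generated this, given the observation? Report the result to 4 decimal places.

0.0471

P(component k | x) = w_k·f_k(x) / marginal(x), where marginal(x) = Σ_j w_j·f_j(x).
Component likelihoods at x = 4:
  f_A = 0.45·(1−0.45)^3 = 0.45·0.166375 = 0.0748688
  f_B = 0.60·(1−0.60)^3 = 0.60·0.064 = 0.0384
  f_C = 0.68·(1−0.68)^3 = 0.68·0.032768 = 0.0222822
Prior × likelihood for each component:
  w_A·f_A = 0.64 × 0.0748688 = 0.047916
  w_B·f_B = 0.07 × 0.0384 = 0.002688
  w_C·f_C = 0.29 × 0.0222822 = 0.00646185
Evidence: 0.047916 + 0.002688 + 0.00646185 = 0.0570658
P(Population B | the observation) ≈ 0.0471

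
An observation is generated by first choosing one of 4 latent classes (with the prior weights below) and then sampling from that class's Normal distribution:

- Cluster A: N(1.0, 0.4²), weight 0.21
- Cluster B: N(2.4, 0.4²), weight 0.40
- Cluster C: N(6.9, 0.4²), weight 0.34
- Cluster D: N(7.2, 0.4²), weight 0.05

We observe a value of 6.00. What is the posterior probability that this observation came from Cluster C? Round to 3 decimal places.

0.980

The responsibility of component k is w_k f_k(x) divided by Σ_j w_j f_j(x).
Component likelihoods at x = 6.00:
  p_A = 1.1738e-34
  p_B = 2.56994e-18
  p_C = 0.0793491
  p_D = 0.0110796
Weight by the priors:
  w_A·p_A = 0.21 × 1.1738e-34 = 2.46498e-35
  w_B·p_B = 0.40 × 2.56994e-18 = 1.02798e-18
  w_C·p_C = 0.34 × 0.0793491 = 0.0269787
  w_D·p_D = 0.05 × 0.0110796 = 0.000553981
Marginal: 2.46498e-35 + 1.02798e-18 + 0.0269787 + 0.000553981 = 0.0275327
P(Cluster C | the observation) = 0.0269787 / 0.0275327 ≈ 0.980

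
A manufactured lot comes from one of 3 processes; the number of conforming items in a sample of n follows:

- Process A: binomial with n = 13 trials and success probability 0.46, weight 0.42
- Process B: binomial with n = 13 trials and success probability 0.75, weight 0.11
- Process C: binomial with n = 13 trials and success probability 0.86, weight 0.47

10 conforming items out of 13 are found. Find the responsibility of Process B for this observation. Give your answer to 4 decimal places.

0.2359

Apply Bayes' rule: the posterior for each component is proportional to its prior times its likelihood at x.
Component likelihoods at x = 10 conforming items out of 13:
  f_A = 0.0191041
  f_B = 0.251651
  f_C = 0.173674
Multiply by the mixture weights:
  π_A·f_A = 0.42 × 0.0191041 = 0.0080237
  π_B·f_B = 0.11 × 0.251651 = 0.0276816
  π_C·f_C = 0.47 × 0.173674 = 0.0816268
Marginal: 0.0080237 + 0.0276816 + 0.0816268 = 0.117332
P(Process B | the observation) ≈ 0.2359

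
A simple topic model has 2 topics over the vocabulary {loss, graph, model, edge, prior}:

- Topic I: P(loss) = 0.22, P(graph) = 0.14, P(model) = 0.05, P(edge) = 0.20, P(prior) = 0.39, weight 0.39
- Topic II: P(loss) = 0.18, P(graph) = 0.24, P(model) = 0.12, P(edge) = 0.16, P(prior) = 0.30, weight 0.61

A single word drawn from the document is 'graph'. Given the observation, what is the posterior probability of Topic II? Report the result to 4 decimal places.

By Bayes' theorem, P(k | x) = π_k f_k(x) / Σ_j π_j f_j(x).
Evaluate each component's likelihood at the observed value:
  p_I = P(graph | comp) = 0.14
  p_II = P(graph | comp) = 0.24
Unnormalised posteriors:
  π_I·p_I = 0.39 × 0.14 = 0.0546
  π_II·p_II = 0.61 × 0.24 = 0.1464
Evidence: 0.0546 + 0.1464 = 0.201
Responsibility of Topic II: 0.1464 / 0.201 ≈ 0.7284

0.7284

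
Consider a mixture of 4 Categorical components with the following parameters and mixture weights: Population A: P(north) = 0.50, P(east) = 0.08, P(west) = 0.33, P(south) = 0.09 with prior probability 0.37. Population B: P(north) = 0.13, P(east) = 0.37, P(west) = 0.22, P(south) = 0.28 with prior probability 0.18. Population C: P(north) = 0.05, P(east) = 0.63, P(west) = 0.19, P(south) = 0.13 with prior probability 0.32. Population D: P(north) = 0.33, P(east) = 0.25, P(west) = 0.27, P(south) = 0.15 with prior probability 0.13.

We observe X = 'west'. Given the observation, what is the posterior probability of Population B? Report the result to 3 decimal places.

0.154

The responsibility of component k is π_k f_k(x) divided by Σ_j π_j f_j(x).
Component likelihoods at x = 'west':
  L_A = 0.33
  L_B = 0.22
  L_C = 0.19
  L_D = 0.27
Unnormalised posteriors:
  π_A·L_A = 0.37 × 0.33 = 0.1221
  π_B·L_B = 0.18 × 0.22 = 0.0396
  π_C·L_C = 0.32 × 0.19 = 0.0608
  π_D·L_D = 0.13 × 0.27 = 0.0351
Evidence: 0.1221 + 0.0396 + 0.0608 + 0.0351 = 0.2576
Responsibility of Population B: 0.0396 / 0.2576 ≈ 0.154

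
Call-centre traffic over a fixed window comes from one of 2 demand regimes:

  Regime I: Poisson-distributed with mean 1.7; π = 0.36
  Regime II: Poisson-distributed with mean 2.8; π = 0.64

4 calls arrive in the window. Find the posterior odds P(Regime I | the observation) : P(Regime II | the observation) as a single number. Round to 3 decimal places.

0.230

Posterior odds = (π_i f_i(x)) / (π_j f_j(x)); the normalising sum cancels.
Evaluate each component's likelihood at the observed value:
  p_I = e^(−1.7)·1.7^4/4! = 0.0635746
  p_II = e^(−2.8)·2.8^4/4! = 0.155739
0.0228869 / 0.0996727 ≈ 0.230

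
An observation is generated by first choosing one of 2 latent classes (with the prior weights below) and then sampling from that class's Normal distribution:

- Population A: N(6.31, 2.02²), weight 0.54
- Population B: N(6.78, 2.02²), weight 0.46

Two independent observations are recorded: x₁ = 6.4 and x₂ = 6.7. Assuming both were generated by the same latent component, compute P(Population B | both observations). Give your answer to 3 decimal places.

0.460

By Bayes' theorem, P(k | x) = π_k f_k(x) / Σ_j π_j f_j(x).
Since both observations come from the same component, the likelihood for component k is f_k(x₁)·f_k(x₂).
  p_A = [0.1973] × [0.193849] = 0.0382465
  p_B = [0.194032] × [0.197341] = 0.0382906
Multiply by the mixture weights:
  π_A·p_A = 0.54 × 0.0382465 = 0.0206531
  π_B·p_B = 0.46 × 0.0382906 = 0.0176137
Denominator: 0.0206531 + 0.0176137 = 0.0382668
So the posterior for Population B is 0.0176137 / 0.0382668 ≈ 0.460.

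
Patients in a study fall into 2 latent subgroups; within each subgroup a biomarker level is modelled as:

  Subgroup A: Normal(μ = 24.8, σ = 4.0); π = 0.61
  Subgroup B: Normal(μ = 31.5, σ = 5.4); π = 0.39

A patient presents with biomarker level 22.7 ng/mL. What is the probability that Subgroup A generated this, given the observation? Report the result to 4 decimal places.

0.8741

By Bayes' theorem, P(k | x) = P(Z=k) f_k(x) / Σ_j P(Z=j) f_j(x).
Component likelihoods at x = 22.7 ng/mL:
  p_A = 0.0868958
  p_B = 0.0195812
Weight by the priors:
  P(Z=A)·p_A = 0.61 × 0.0868958 = 0.0530064
  P(Z=B)·p_B = 0.39 × 0.0195812 = 0.00763668
Evidence: 0.0530064 + 0.00763668 = 0.0606431
P(Subgroup A | data) ≈ 0.8741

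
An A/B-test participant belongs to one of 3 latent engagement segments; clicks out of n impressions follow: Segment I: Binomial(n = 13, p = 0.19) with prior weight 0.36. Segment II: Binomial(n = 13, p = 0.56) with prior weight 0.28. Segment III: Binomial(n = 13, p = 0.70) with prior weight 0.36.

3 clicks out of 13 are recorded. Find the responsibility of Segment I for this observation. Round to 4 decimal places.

0.9551

P(component k | x) = π_k·f_k(x) / marginal(x), where marginal(x) = Σ_j π_j·f_j(x).
Binomial probabilities:
  L_I = C(13,3)·0.19^3·0.81^10 = 286·0.006859·0.121577 = 0.238494
  L_II = C(13,3)·0.56^3·0.44^10 = 286·0.175616·0.000271974 = 0.0136602
  L_III = C(13,3)·0.70^3·0.30^10 = 286·0.343·5.9049e-06 = 0.000579259
Prior × likelihood for each component:
  π_I·L_I = 0.36 × 0.238494 = 0.0858578
  π_II·L_II = 0.28 × 0.0136602 = 0.00382485
  π_III·L_III = 0.36 × 0.000579259 = 0.000208533
Marginal: 0.0858578 + 0.00382485 + 0.000208533 = 0.0898911
P(Segment I | x) = 0.0858578 / 0.0898911 ≈ 0.9551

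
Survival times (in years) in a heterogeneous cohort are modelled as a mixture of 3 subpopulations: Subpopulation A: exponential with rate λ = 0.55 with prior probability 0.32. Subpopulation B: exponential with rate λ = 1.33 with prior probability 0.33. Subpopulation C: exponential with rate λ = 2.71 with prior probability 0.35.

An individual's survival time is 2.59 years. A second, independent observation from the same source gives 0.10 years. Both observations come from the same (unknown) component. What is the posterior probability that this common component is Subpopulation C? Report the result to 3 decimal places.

By Bayes' theorem, P(k | x) = w_k f_k(x) / Σ_j w_j f_j(x).
Since both observations come from the same component, the likelihood for component k is f_k(x₁)·f_k(x₂).
  p_A = [0.55·e^(−0.55·2.59) = 0.55·e^(−1.4245) = 0.132346] × [0.520567] = 0.0688948
  p_B = [1.33·e^(−1.33·2.59) = 1.33·e^(−3.4447) = 0.0424461] × [1.16437] = 0.0494229
  p_C = [2.71·e^(−2.71·2.59) = 2.71·e^(−7.0189) = 0.00242493] × [2.06669] = 0.00501159
Prior × likelihood for each component:
  w_A·p_A = 0.32 × 0.0688948 = 0.0220463
  w_B·p_B = 0.33 × 0.0494229 = 0.0163095
  w_C·p_C = 0.35 × 0.00501159 = 0.00175406
Evidence: 0.0220463 + 0.0163095 + 0.00175406 = 0.0401099
Responsibility of Subpopulation C: 0.00175406 / 0.0401099 ≈ 0.044

0.044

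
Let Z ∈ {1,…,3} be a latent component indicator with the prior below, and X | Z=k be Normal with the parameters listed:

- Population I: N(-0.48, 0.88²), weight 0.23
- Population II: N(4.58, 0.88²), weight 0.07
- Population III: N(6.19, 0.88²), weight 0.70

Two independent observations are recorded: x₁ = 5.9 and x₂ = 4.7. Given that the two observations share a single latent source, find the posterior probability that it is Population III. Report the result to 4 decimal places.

By Bayes' theorem, P(k | x) = π_k f_k(x) / Σ_j π_j f_j(x).
Since both observations come from the same component, the likelihood for component k is f_k(x₁)·f_k(x₂).
  p_I = [1.74834e-12] × [1.35654e-08] = 2.37169e-20
  p_II = [0.147179] × [0.449148] = 0.0661052
  p_III = [0.429383] × [0.108117] = 0.0464238
Prior × likelihood for each component:
  π_I·p_I = 0.23 × 2.37169e-20 = 5.45489e-21
  π_II·p_II = 0.07 × 0.0661052 = 0.00462736
  π_III·p_III = 0.70 × 0.0464238 = 0.0324967
Normaliser: 5.45489e-21 + 0.00462736 + 0.0324967 = 0.037124
Responsibility of Population III: 0.0324967 / 0.037124 ≈ 0.8754

0.8754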